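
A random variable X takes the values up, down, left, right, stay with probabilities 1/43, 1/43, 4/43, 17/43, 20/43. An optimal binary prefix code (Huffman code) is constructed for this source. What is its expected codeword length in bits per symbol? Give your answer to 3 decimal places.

1.721 bits/symbol

Repeatedly combine the two least-probable nodes; the expected code length is the sum of the merged weights.
merge 1/43 + 1/43 → 2/43
merge 2/43 + 4/43 → 6/43
merge 6/43 + 17/43 → 23/43
merge 20/43 + 23/43 → 1
L = 2/43 + 6/43 + 23/43 + 1 = 74/43 ≈ 1.721 bits/symbol.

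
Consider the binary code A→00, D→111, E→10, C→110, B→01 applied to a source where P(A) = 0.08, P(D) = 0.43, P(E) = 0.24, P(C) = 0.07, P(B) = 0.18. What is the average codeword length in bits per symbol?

2.5 bits/symbol

L̄ = Σ pᵢ·ℓᵢ = 0.08·2 + 0.43·3 + 0.24·2 + 0.07·3 + 0.18·2 = 2.5 bits/symbol.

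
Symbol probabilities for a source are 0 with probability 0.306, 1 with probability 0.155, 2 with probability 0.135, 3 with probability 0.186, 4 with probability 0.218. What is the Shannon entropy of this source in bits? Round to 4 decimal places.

2.2601 bits

H = −Σ pᵢ log₂ pᵢ.
−0.306·log₂(0.306) = 0.5228
−0.155·log₂(0.155) = 0.4169
−0.135·log₂(0.135) = 0.3900
−0.186·log₂(0.186) = 0.4514
−0.218·log₂(0.218) = 0.4791
Sum ≈ 2.2601 → 2.2601 bits.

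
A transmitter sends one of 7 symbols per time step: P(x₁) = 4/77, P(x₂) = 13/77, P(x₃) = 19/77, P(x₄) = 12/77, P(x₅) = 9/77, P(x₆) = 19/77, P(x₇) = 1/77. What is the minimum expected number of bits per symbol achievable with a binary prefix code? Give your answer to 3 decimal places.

Repeatedly combine the two least-probable nodes; the expected code length is the sum of the merged weights.
merge 1/77 + 4/77 → 5/77
merge 5/77 + 9/77 → 2/11
merge 12/77 + 13/77 → 25/77
merge 2/11 + 19/77 → 3/7
merge 19/77 + 25/77 → 4/7
merge 3/7 + 4/7 → 1
L = 5/77 + 2/11 + 25/77 + 3/7 + 4/7 + 1 = 18/7 ≈ 2.571 bits/symbol.

2.571 bits/symbol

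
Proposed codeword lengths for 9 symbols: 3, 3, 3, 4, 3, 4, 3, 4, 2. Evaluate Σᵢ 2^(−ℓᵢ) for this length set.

1.0625

With common denominator 2^4 = 16: Σ 2^(−ℓᵢ) = 2/16 + 2/16 + 2/16 + 1/16 + 2/16 + 1/16 + 2/16 + 1/16 + 4/16 = 17/16 = 1.0625.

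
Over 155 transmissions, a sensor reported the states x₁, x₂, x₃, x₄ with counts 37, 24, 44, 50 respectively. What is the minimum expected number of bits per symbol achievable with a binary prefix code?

2 bits/symbol

Probabilities are the counts divided by 155.
Repeatedly combine the two least-probable nodes; the expected code length is the sum of the merged weights.
merge 24/155 + 37/155 → 61/155
merge 44/155 + 10/31 → 94/155
merge 61/155 + 94/155 → 1
L = 61/155 + 94/155 + 1 = 2 bits/symbol.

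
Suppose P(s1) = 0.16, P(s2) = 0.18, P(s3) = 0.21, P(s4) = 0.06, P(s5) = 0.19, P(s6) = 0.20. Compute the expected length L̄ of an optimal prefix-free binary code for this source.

Repeatedly combine the two least-probable nodes; the expected code length is the sum of the merged weights.
merge 3/50 + 4/25 → 11/50
merge 9/50 + 19/100 → 37/100
merge 1/5 + 21/100 → 41/100
merge 11/50 + 37/100 → 59/100
merge 41/100 + 59/100 → 1
L = 11/50 + 37/100 + 41/100 + 59/100 + 1 = 259/100 = 2.59 bits/symbol.

2.59 bits/symbol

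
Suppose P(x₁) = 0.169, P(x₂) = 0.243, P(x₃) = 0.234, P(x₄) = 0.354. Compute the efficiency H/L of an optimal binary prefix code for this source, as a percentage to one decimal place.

97.5%

Entropy H = −Σ p log₂ p ≈ 1.9501 bits.
Huffman merges: 169/1000+117/500→403/1000; 243/1000+177/500→597/1000; 403/1000+597/1000→1. L = 2 ≈ 2.0000.
Efficiency = H/L = 1.9501/2.0000 = 97.5%.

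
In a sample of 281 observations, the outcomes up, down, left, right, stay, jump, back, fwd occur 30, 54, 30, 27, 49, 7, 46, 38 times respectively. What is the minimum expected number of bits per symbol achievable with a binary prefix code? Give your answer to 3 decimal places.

Probabilities are the counts divided by 281.
Repeatedly combine the two least-probable nodes; the expected code length is the sum of the merged weights.
merge 7/281 + 27/281 → 34/281
merge 30/281 + 30/281 → 60/281
merge 34/281 + 38/281 → 72/281
merge 46/281 + 49/281 → 95/281
merge 54/281 + 60/281 → 114/281
merge 72/281 + 95/281 → 167/281
merge 114/281 + 167/281 → 1
L = 34/281 + 60/281 + 72/281 + 95/281 + 114/281 + 167/281 + 1 = 823/281 ≈ 2.929 bits/symbol.

2.929 bits/symbol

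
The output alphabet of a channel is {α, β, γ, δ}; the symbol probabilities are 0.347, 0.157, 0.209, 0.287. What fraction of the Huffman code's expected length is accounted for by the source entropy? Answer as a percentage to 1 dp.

96.9%

Entropy H = −Σ p log₂ p ≈ 1.9381 bits.
Huffman merges: 157/1000+209/1000→183/500; 287/1000+347/1000→317/500; 183/500+317/500→1. L = 2 ≈ 2.0000.
Efficiency = H/L = 1.9381/2.0000 = 96.9%.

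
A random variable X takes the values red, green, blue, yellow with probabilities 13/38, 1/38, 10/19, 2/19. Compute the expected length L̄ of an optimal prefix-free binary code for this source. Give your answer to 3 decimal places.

Repeatedly combine the two least-probable nodes; the expected code length is the sum of the merged weights.
merge 1/38 + 2/19 → 5/38
merge 5/38 + 13/38 → 9/19
merge 9/19 + 10/19 → 1
L = 5/38 + 9/19 + 1 = 61/38 ≈ 1.605 bits/symbol.

1.605 bits/symbol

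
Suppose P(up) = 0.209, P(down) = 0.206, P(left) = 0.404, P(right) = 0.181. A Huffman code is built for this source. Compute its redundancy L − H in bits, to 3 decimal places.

0.067 bits

Entropy H = −Σ p log₂ p ≈ 1.9161 bits.
Huffman merges: 181/1000+103/500→387/1000; 209/1000+387/1000→149/250; 101/250+149/250→1. L = 1983/1000 ≈ 1.9830.
L − H = 1.9830 − 1.9161 = 0.067 bits.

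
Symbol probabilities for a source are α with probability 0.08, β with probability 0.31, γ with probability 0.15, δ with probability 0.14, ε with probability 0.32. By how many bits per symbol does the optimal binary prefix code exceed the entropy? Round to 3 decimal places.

Entropy H = −Σ p log₂ p ≈ 2.1490 bits.
Huffman merges: 2/25+7/50→11/50; 3/20+11/50→37/100; 31/100+8/25→63/100; 37/100+63/100→1. L = 111/50 ≈ 2.2200.
L − H = 2.2200 − 2.1490 = 0.071 bits.

0.071 bits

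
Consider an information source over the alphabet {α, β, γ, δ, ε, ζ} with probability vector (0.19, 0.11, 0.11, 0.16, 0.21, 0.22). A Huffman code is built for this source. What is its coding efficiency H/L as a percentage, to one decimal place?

Entropy H = −Σ p log₂ p ≈ 2.5322 bits.
Huffman merges: 11/100+11/100→11/50; 4/25+19/100→7/20; 21/100+11/50→43/100; 11/50+7/20→57/100; 43/100+57/100→1. L = 257/100 ≈ 2.5700.
Efficiency = H/L = 2.5322/2.5700 = 98.5%.

98.5%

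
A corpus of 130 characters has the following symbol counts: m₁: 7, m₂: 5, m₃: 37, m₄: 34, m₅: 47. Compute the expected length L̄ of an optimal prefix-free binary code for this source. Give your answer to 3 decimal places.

Probabilities are the counts divided by 130.
Repeatedly combine the two least-probable nodes; the expected code length is the sum of the merged weights.
merge 1/26 + 7/130 → 6/65
merge 6/65 + 17/65 → 23/65
merge 37/130 + 23/65 → 83/130
merge 47/130 + 83/130 → 1
L = 6/65 + 23/65 + 83/130 + 1 = 271/130 ≈ 2.085 bits/symbol.

2.085 bits/symbol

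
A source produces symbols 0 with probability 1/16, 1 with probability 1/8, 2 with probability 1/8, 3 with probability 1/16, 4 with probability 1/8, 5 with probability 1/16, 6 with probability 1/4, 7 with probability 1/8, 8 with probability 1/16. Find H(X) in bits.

Each probability is a power of 1/2, so log₂(1/p) is an integer.
H = Σ p·log₂(1/p) = 1/16·4 + 1/8·3 + 1/8·3 + 1/16·4 + 1/8·3 + 1/16·4 + 1/4·2 + 1/8·3 + 1/16·4 = 3 bits.

3 bits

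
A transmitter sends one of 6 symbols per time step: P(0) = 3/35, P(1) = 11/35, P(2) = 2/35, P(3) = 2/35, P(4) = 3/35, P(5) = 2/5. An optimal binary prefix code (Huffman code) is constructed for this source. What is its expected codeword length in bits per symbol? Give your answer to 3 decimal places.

Repeatedly combine the two least-probable nodes; the expected code length is the sum of the merged weights.
merge 2/35 + 2/35 → 4/35
merge 3/35 + 3/35 → 6/35
merge 4/35 + 6/35 → 2/7
merge 2/7 + 11/35 → 3/5
merge 2/5 + 3/5 → 1
L = 4/35 + 6/35 + 2/7 + 3/5 + 1 = 76/35 ≈ 2.171 bits/symbol.

2.171 bits/symbol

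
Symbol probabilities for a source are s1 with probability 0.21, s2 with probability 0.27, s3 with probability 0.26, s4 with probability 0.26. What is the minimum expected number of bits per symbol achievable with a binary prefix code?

2 bits/symbol

Repeatedly combine the two least-probable nodes; the expected code length is the sum of the merged weights.
merge 21/100 + 13/50 → 47/100
merge 13/50 + 27/100 → 53/100
merge 47/100 + 53/100 → 1
L = 47/100 + 53/100 + 1 = 2 bits/symbol.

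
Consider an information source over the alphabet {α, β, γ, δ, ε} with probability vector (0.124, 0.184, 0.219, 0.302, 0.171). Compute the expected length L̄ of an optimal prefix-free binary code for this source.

Repeatedly combine the two least-probable nodes; the expected code length is the sum of the merged weights.
merge 31/250 + 171/1000 → 59/200
merge 23/125 + 219/1000 → 403/1000
merge 59/200 + 151/500 → 597/1000
merge 403/1000 + 597/1000 → 1
L = 59/200 + 403/1000 + 597/1000 + 1 = 459/200 = 2.295 bits/symbol.

2.295 bits/symbol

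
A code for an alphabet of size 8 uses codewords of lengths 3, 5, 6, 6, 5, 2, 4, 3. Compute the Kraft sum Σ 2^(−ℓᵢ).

0.65625

With common denominator 2^6 = 64: Σ 2^(−ℓᵢ) = 8/64 + 2/64 + 1/64 + 1/64 + 2/64 + 16/64 + 4/64 + 8/64 = 42/64 = 0.65625.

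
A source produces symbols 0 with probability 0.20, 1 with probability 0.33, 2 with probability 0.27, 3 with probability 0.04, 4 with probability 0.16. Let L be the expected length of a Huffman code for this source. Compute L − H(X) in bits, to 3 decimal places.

0.089 bits

Entropy H = −Σ p log₂ p ≈ 2.1110 bits.
Huffman merges: 1/25+4/25→1/5; 1/5+1/5→2/5; 27/100+33/100→3/5; 2/5+3/5→1. L = 11/5 ≈ 2.2000.
L − H = 2.2000 − 2.1110 = 0.089 bits.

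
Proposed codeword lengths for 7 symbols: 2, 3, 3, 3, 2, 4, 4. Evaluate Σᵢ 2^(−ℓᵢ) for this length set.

With common denominator 2^4 = 16: Σ 2^(−ℓᵢ) = 4/16 + 2/16 + 2/16 + 2/16 + 4/16 + 1/16 + 1/16 = 16/16 = 1.

1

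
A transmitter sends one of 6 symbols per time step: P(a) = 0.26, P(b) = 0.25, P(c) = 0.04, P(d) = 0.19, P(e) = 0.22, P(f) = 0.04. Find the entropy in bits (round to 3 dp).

H = −Σ pᵢ log₂ pᵢ.
−0.26·log₂(0.26) = 0.5053
−0.25·log₂(0.25) = 0.5000
−0.04·log₂(0.04) = 0.1858
−0.19·log₂(0.19) = 0.4552
−0.22·log₂(0.22) = 0.4806
−0.04·log₂(0.04) = 0.1858
Sum ≈ 2.3126 → 2.313 bits.

2.313 bits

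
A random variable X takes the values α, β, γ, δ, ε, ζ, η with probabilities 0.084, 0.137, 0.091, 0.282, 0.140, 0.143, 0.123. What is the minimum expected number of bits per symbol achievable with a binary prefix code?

2.718 bits/symbol

Repeatedly combine the two least-probable nodes; the expected code length is the sum of the merged weights.
merge 21/250 + 91/1000 → 7/40
merge 123/1000 + 137/1000 → 13/50
merge 7/50 + 143/1000 → 283/1000
merge 7/40 + 13/50 → 87/200
merge 141/500 + 283/1000 → 113/200
merge 87/200 + 113/200 → 1
L = 7/40 + 13/50 + 283/1000 + 87/200 + 113/200 + 1 = 1359/500 = 2.718 bits/symbol.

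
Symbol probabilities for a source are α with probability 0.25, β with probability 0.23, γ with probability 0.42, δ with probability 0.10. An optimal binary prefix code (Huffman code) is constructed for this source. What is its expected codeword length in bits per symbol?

1.91 bits/symbol

Repeatedly combine the two least-probable nodes; the expected code length is the sum of the merged weights.
merge 1/10 + 23/100 → 33/100
merge 1/4 + 33/100 → 29/50
merge 21/50 + 29/50 → 1
L = 33/100 + 29/50 + 1 = 191/100 = 1.91 bits/symbol.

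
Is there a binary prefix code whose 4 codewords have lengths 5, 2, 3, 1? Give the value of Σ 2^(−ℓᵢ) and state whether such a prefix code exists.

With common denominator 2^5 = 32: Σ 2^(−ℓᵢ) = 1/32 + 8/32 + 4/32 + 16/32 = 29/32 = 0.90625.
Kraft's inequality requires Σ ≤ 1; here Σ = 0.90625 ≤ 1, so such a prefix code exists.

0.90625; yes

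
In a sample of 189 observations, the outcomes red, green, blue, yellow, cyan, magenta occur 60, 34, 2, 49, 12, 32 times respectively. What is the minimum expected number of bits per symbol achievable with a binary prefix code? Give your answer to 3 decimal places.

2.317 bits/symbol

Probabilities are the counts divided by 189.
Repeatedly combine the two least-probable nodes; the expected code length is the sum of the merged weights.
merge 2/189 + 4/63 → 2/27
merge 2/27 + 32/189 → 46/189
merge 34/189 + 46/189 → 80/189
merge 7/27 + 20/63 → 109/189
merge 80/189 + 109/189 → 1
L = 2/27 + 46/189 + 80/189 + 109/189 + 1 = 146/63 ≈ 2.317 bits/symbol.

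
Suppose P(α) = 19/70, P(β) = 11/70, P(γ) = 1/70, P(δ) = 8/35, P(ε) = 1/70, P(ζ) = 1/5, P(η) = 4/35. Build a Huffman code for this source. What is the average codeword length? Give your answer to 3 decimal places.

2.471 bits/symbol

Repeatedly combine the two least-probable nodes; the expected code length is the sum of the merged weights.
merge 1/70 + 1/70 → 1/35
merge 1/35 + 4/35 → 1/7
merge 1/7 + 11/70 → 3/10
merge 1/5 + 8/35 → 3/7
merge 19/70 + 3/10 → 4/7
merge 3/7 + 4/7 → 1
L = 1/35 + 1/7 + 3/10 + 3/7 + 4/7 + 1 = 173/70 ≈ 2.471 bits/symbol.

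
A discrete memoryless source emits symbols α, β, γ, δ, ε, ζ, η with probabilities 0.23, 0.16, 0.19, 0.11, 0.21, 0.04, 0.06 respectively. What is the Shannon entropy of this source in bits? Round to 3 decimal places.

2.618 bits

H = −Σ pᵢ log₂ pᵢ.
−0.23·log₂(0.23) = 0.4877
−0.16·log₂(0.16) = 0.4230
−0.19·log₂(0.19) = 0.4552
−0.11·log₂(0.11) = 0.3503
−0.21·log₂(0.21) = 0.4728
−0.04·log₂(0.04) = 0.1858
−0.06·log₂(0.06) = 0.2435
Sum ≈ 2.6183 → 2.618 bits.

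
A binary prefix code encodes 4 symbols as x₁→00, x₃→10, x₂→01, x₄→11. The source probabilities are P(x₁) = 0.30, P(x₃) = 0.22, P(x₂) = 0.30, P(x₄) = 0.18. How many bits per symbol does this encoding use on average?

L̄ = Σ pᵢ·ℓᵢ = 0.30·2 + 0.22·2 + 0.30·2 + 0.18·2 = 2 bits/symbol.

2 bits/symbol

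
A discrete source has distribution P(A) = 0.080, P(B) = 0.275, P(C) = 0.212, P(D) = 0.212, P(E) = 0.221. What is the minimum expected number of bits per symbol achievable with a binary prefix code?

2.292 bits/symbol

Repeatedly combine the two least-probable nodes; the expected code length is the sum of the merged weights.
merge 2/25 + 53/250 → 73/250
merge 53/250 + 221/1000 → 433/1000
merge 11/40 + 73/250 → 567/1000
merge 433/1000 + 567/1000 → 1
L = 73/250 + 433/1000 + 567/1000 + 1 = 573/250 = 2.292 bits/symbol.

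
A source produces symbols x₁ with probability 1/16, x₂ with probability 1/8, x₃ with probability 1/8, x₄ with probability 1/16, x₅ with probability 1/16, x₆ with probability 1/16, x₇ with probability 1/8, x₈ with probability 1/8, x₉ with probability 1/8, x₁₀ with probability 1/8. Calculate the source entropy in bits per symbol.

3.25 bits

Each probability is a power of 1/2, so log₂(1/p) is an integer.
H = Σ p·log₂(1/p) = 1/16·4 + 1/8·3 + 1/8·3 + 1/16·4 + 1/16·4 + 1/16·4 + 1/8·3 + 1/8·3 + 1/8·3 + 1/8·3 = 3.25 bits.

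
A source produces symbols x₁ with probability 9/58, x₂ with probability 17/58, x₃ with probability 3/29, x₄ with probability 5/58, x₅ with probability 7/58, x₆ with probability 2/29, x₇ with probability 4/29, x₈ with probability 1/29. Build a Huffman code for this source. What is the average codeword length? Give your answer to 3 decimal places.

2.810 bits/symbol

Repeatedly combine the two least-probable nodes; the expected code length is the sum of the merged weights.
merge 1/29 + 2/29 → 3/29
merge 5/58 + 3/29 → 11/58
merge 3/29 + 7/58 → 13/58
merge 4/29 + 9/58 → 17/58
merge 11/58 + 13/58 → 12/29
merge 17/58 + 17/58 → 17/29
merge 12/29 + 17/29 → 1
L = 3/29 + 11/58 + 13/58 + 17/58 + 12/29 + 17/29 + 1 = 163/58 ≈ 2.810 bits/symbol.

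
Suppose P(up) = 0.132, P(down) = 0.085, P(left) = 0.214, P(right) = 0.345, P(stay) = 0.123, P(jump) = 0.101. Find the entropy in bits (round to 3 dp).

H = −Σ pᵢ log₂ pᵢ.
−0.132·log₂(0.132) = 0.3856
−0.085·log₂(0.085) = 0.3023
−0.214·log₂(0.214) = 0.4760
−0.345·log₂(0.345) = 0.5297
−0.123·log₂(0.123) = 0.3719
−0.101·log₂(0.101) = 0.3341
Sum ≈ 2.3995 → 2.400 bits.

2.400 bits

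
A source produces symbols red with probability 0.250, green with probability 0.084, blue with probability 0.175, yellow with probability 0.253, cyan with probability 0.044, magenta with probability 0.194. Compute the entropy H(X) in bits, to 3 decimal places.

2.399 bits

H = −Σ pᵢ log₂ pᵢ.
−0.250·log₂(0.250) = 0.5000
−0.084·log₂(0.084) = 0.3002
−0.175·log₂(0.175) = 0.4401
−0.253·log₂(0.253) = 0.5016
−0.044·log₂(0.044) = 0.1983
−0.194·log₂(0.194) = 0.4590
Sum ≈ 2.3991 → 2.399 bits.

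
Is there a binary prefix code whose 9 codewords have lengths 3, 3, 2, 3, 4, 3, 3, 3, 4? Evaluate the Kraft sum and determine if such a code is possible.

1.125; no

With common denominator 2^4 = 16: Σ 2^(−ℓᵢ) = 2/16 + 2/16 + 4/16 + 2/16 + 1/16 + 2/16 + 2/16 + 2/16 + 1/16 = 18/16 = 1.125.
Kraft's inequality requires Σ ≤ 1; here Σ = 1.125 > 1, so no such prefix code exists.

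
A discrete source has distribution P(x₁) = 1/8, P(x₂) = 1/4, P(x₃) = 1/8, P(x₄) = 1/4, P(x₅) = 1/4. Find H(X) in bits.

2.25 bits

Each probability is a power of 1/2, so log₂(1/p) is an integer.
H = Σ p·log₂(1/p) = 1/8·3 + 1/4·2 + 1/8·3 + 1/4·2 + 1/4·2 = 2.25 bits.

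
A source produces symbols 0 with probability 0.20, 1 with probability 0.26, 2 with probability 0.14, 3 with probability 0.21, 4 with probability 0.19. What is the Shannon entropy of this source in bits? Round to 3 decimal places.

2.295 bits

H = −Σ pᵢ log₂ pᵢ.
−0.20·log₂(0.20) = 0.4644
−0.26·log₂(0.26) = 0.5053
−0.14·log₂(0.14) = 0.3971
−0.21·log₂(0.21) = 0.4728
−0.19·log₂(0.19) = 0.4552
Sum ≈ 2.2948 → 2.295 bits.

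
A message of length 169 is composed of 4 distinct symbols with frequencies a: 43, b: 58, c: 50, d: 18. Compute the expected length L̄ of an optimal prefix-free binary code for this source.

Probabilities are the counts divided by 169.
Repeatedly combine the two least-probable nodes; the expected code length is the sum of the merged weights.
merge 18/169 + 43/169 → 61/169
merge 50/169 + 58/169 → 108/169
merge 61/169 + 108/169 → 1
L = 61/169 + 108/169 + 1 = 2 bits/symbol.

2 bits/symbol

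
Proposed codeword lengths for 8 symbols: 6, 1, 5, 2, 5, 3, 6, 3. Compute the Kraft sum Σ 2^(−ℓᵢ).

With common denominator 2^6 = 64: Σ 2^(−ℓᵢ) = 1/64 + 32/64 + 2/64 + 16/64 + 2/64 + 8/64 + 1/64 + 8/64 = 70/64 = 1.09375.

1.09375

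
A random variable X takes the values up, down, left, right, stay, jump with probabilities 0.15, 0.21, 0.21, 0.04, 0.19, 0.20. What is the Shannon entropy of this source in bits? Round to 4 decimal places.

H = −Σ pᵢ log₂ pᵢ.
−0.15·log₂(0.15) = 0.4105
−0.21·log₂(0.21) = 0.4728
−0.21·log₂(0.21) = 0.4728
−0.04·log₂(0.04) = 0.1858
−0.19·log₂(0.19) = 0.4552
−0.20·log₂(0.20) = 0.4644
Sum ≈ 2.4616 → 2.4616 bits.

2.4616 bits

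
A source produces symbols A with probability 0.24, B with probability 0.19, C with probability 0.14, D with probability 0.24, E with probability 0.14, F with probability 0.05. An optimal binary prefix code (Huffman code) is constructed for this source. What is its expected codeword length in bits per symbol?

2.52 bits/symbol

Repeatedly combine the two least-probable nodes; the expected code length is the sum of the merged weights.
merge 1/20 + 7/50 → 19/100
merge 7/50 + 19/100 → 33/100
merge 19/100 + 6/25 → 43/100
merge 6/25 + 33/100 → 57/100
merge 43/100 + 57/100 → 1
L = 19/100 + 33/100 + 43/100 + 57/100 + 1 = 63/25 = 2.52 bits/symbol.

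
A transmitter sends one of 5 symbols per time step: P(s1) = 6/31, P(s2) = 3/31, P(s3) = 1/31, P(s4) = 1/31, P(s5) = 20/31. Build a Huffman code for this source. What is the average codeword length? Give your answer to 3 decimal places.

Repeatedly combine the two least-probable nodes; the expected code length is the sum of the merged weights.
merge 1/31 + 1/31 → 2/31
merge 2/31 + 3/31 → 5/31
merge 5/31 + 6/31 → 11/31
merge 11/31 + 20/31 → 1
L = 2/31 + 5/31 + 11/31 + 1 = 49/31 ≈ 1.581 bits/symbol.

1.581 bits/symbol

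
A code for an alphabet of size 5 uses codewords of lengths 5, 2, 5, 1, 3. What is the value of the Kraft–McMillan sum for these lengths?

0.9375

With common denominator 2^5 = 32: Σ 2^(−ℓᵢ) = 1/32 + 8/32 + 1/32 + 16/32 + 4/32 = 30/32 = 0.9375.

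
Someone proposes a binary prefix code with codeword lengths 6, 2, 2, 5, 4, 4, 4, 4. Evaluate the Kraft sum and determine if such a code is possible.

With common denominator 2^6 = 64: Σ 2^(−ℓᵢ) = 1/64 + 16/64 + 16/64 + 2/64 + 4/64 + 4/64 + 4/64 + 4/64 = 51/64 = 0.796875.
Kraft's inequality requires Σ ≤ 1; here Σ = 0.796875 ≤ 1, so such a prefix code exists.

0.796875; yes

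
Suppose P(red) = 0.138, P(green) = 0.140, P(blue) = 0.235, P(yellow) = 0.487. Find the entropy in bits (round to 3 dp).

H = −Σ pᵢ log₂ pᵢ.
−0.138·log₂(0.138) = 0.3943
−0.140·log₂(0.140) = 0.3971
−0.235·log₂(0.235) = 0.4910
−0.487·log₂(0.487) = 0.5055
Sum ≈ 1.7879 → 1.788 bits.

1.788 bits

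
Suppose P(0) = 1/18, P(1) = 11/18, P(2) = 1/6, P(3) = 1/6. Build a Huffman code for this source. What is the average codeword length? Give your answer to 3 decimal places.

Repeatedly combine the two least-probable nodes; the expected code length is the sum of the merged weights.
merge 1/18 + 1/6 → 2/9
merge 1/6 + 2/9 → 7/18
merge 7/18 + 11/18 → 1
L = 2/9 + 7/18 + 1 = 29/18 ≈ 1.611 bits/symbol.

1.611 bits/symbol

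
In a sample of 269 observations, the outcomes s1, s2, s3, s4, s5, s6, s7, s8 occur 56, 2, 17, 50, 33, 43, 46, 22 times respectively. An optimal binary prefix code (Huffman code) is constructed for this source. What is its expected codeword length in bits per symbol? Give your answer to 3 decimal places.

2.829 bits/symbol

Probabilities are the counts divided by 269.
Repeatedly combine the two least-probable nodes; the expected code length is the sum of the merged weights.
merge 2/269 + 17/269 → 19/269
merge 19/269 + 22/269 → 41/269
merge 33/269 + 41/269 → 74/269
merge 43/269 + 46/269 → 89/269
merge 50/269 + 56/269 → 106/269
merge 74/269 + 89/269 → 163/269
merge 106/269 + 163/269 → 1
L = 19/269 + 41/269 + 74/269 + 89/269 + 106/269 + 163/269 + 1 = 761/269 ≈ 2.829 bits/symbol.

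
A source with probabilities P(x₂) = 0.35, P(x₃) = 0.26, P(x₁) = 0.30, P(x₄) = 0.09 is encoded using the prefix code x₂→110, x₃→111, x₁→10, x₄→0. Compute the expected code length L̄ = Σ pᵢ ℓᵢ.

L̄ = Σ pᵢ·ℓᵢ = 0.35·3 + 0.26·3 + 0.30·2 + 0.09·1 = 2.52 bits/symbol.

2.52 bits/symbol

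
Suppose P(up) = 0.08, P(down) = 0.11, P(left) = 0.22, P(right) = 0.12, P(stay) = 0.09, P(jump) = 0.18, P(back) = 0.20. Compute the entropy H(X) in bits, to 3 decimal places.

2.712 bits

H = −Σ pᵢ log₂ pᵢ.
−0.08·log₂(0.08) = 0.2915
−0.11·log₂(0.11) = 0.3503
−0.22·log₂(0.22) = 0.4806
−0.12·log₂(0.12) = 0.3671
−0.09·log₂(0.09) = 0.3127
−0.18·log₂(0.18) = 0.4453
−0.20·log₂(0.20) = 0.4644
Sum ≈ 2.7118 → 2.712 bits.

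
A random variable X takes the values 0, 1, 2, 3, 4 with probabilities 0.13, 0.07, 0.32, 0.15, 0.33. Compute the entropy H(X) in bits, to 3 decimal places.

2.116 bits

H = −Σ pᵢ log₂ pᵢ.
−0.13·log₂(0.13) = 0.3826
−0.07·log₂(0.07) = 0.2686
−0.32·log₂(0.32) = 0.5260
−0.15·log₂(0.15) = 0.4105
−0.33·log₂(0.33) = 0.5278
Sum ≈ 2.1156 → 2.116 bits.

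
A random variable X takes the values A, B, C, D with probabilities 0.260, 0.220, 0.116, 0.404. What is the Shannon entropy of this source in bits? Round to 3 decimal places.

H = −Σ pᵢ log₂ pᵢ.
−0.260·log₂(0.260) = 0.5053
−0.220·log₂(0.220) = 0.4806
−0.116·log₂(0.116) = 0.3605
−0.404·log₂(0.404) = 0.5283
Sum ≈ 1.8746 → 1.875 bits.

1.875 bits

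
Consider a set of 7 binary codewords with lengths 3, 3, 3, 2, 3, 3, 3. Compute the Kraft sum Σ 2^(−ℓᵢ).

1

With common denominator 2^3 = 8: Σ 2^(−ℓᵢ) = 1/8 + 1/8 + 1/8 + 2/8 + 1/8 + 1/8 + 1/8 = 8/8 = 1.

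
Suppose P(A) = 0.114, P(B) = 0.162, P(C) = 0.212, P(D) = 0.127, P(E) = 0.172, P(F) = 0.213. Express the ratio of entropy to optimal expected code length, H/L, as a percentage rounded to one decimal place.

Entropy H = −Σ p log₂ p ≈ 2.5471 bits.
Huffman merges: 57/500+127/1000→241/1000; 81/500+43/250→167/500; 53/250+213/1000→17/40; 241/1000+167/500→23/40; 17/40+23/40→1. L = 103/40 ≈ 2.5750.
Efficiency = H/L = 2.5471/2.5750 = 98.9%.

98.9%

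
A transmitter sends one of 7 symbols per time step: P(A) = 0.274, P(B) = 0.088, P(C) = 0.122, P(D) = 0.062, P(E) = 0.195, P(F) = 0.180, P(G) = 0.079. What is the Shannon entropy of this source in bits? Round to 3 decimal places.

H = −Σ pᵢ log₂ pᵢ.
−0.274·log₂(0.274) = 0.5118
−0.088·log₂(0.088) = 0.3086
−0.122·log₂(0.122) = 0.3703
−0.062·log₂(0.062) = 0.2487
−0.195·log₂(0.195) = 0.4599
−0.180·log₂(0.180) = 0.4453
−0.079·log₂(0.079) = 0.2893
Sum ≈ 2.6338 → 2.634 bits.

2.634 bits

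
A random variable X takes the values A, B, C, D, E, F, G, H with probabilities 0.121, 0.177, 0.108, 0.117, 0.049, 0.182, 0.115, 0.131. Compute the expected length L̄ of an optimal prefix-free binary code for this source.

Repeatedly combine the two least-probable nodes; the expected code length is the sum of the merged weights.
merge 49/1000 + 27/250 → 157/1000
merge 23/200 + 117/1000 → 29/125
merge 121/1000 + 131/1000 → 63/250
merge 157/1000 + 177/1000 → 167/500
merge 91/500 + 29/125 → 207/500
merge 63/250 + 167/500 → 293/500
merge 207/500 + 293/500 → 1
L = 157/1000 + 29/125 + 63/250 + 167/500 + 207/500 + 293/500 + 1 = 119/40 = 2.975 bits/symbol.

2.975 bits/symbol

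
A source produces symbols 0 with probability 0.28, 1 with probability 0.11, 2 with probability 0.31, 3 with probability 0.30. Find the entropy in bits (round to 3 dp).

H = −Σ pᵢ log₂ pᵢ.
−0.28·log₂(0.28) = 0.5142
−0.11·log₂(0.11) = 0.3503
−0.31·log₂(0.31) = 0.5238
−0.30·log₂(0.30) = 0.5211
Sum ≈ 1.9094 → 1.909 bits.

1.909 bits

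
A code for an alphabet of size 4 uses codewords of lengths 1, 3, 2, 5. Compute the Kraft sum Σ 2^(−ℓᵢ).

With common denominator 2^5 = 32: Σ 2^(−ℓᵢ) = 16/32 + 4/32 + 8/32 + 1/32 = 29/32 = 0.90625.

0.90625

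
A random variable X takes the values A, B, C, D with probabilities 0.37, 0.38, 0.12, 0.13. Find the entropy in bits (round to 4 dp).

1.8109 bits

H = −Σ pᵢ log₂ pᵢ.
−0.37·log₂(0.37) = 0.5307
−0.38·log₂(0.38) = 0.5305
−0.12·log₂(0.12) = 0.3671
−0.13·log₂(0.13) = 0.3826
Sum ≈ 1.8109 → 1.8109 bits.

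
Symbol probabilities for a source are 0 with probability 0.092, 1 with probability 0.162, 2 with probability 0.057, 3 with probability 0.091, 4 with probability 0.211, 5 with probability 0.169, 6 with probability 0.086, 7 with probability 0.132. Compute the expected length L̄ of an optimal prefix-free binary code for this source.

Repeatedly combine the two least-probable nodes; the expected code length is the sum of the merged weights.
merge 57/1000 + 43/500 → 143/1000
merge 91/1000 + 23/250 → 183/1000
merge 33/250 + 143/1000 → 11/40
merge 81/500 + 169/1000 → 331/1000
merge 183/1000 + 211/1000 → 197/500
merge 11/40 + 331/1000 → 303/500
merge 197/500 + 303/500 → 1
L = 143/1000 + 183/1000 + 11/40 + 331/1000 + 197/500 + 303/500 + 1 = 733/250 = 2.932 bits/symbol.

2.932 bits/symbol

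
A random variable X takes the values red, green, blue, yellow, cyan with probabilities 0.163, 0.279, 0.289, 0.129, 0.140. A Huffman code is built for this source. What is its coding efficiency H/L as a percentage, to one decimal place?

Entropy H = −Σ p log₂ p ≈ 2.2362 bits.
Huffman merges: 129/1000+7/50→269/1000; 163/1000+269/1000→54/125; 279/1000+289/1000→71/125; 54/125+71/125→1. L = 2269/1000 ≈ 2.2690.
Efficiency = H/L = 2.2362/2.2690 = 98.6%.

98.6%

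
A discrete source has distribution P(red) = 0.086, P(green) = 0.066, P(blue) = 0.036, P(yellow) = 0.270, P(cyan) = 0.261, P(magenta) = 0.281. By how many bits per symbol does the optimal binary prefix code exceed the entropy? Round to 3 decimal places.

Entropy H = −Σ p log₂ p ≈ 2.2663 bits.
Huffman merges: 9/250+33/500→51/500; 43/500+51/500→47/250; 47/250+261/1000→449/1000; 27/100+281/1000→551/1000; 449/1000+551/1000→1. L = 229/100 ≈ 2.2900.
L − H = 2.2900 − 2.2663 = 0.024 bits.

0.024 bits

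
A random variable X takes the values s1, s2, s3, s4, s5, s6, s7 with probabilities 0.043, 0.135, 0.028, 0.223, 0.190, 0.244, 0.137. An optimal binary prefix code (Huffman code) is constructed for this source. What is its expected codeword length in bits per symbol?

Repeatedly combine the two least-probable nodes; the expected code length is the sum of the merged weights.
merge 7/250 + 43/1000 → 71/1000
merge 71/1000 + 27/200 → 103/500
merge 137/1000 + 19/100 → 327/1000
merge 103/500 + 223/1000 → 429/1000
merge 61/250 + 327/1000 → 571/1000
merge 429/1000 + 571/1000 → 1
L = 71/1000 + 103/500 + 327/1000 + 429/1000 + 571/1000 + 1 = 651/250 = 2.604 bits/symbol.

2.604 bits/symbol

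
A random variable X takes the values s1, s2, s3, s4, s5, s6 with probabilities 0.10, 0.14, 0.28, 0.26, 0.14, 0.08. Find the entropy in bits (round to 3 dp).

H = −Σ pᵢ log₂ pᵢ.
−0.10·log₂(0.10) = 0.3322
−0.14·log₂(0.14) = 0.3971
−0.28·log₂(0.28) = 0.5142
−0.26·log₂(0.26) = 0.5053
−0.14·log₂(0.14) = 0.3971
−0.08·log₂(0.08) = 0.2915
Sum ≈ 2.4374 → 2.437 bits.

2.437 bits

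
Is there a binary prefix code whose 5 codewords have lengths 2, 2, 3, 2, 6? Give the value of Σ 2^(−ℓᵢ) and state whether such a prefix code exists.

With common denominator 2^6 = 64: Σ 2^(−ℓᵢ) = 16/64 + 16/64 + 8/64 + 16/64 + 1/64 = 57/64 = 0.890625.
Kraft's inequality requires Σ ≤ 1; here Σ = 0.890625 ≤ 1, so such a prefix code exists.

0.890625; yes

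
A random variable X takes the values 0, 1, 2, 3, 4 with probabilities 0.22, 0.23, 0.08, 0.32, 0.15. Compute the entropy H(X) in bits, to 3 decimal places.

H = −Σ pᵢ log₂ pᵢ.
−0.22·log₂(0.22) = 0.4806
−0.23·log₂(0.23) = 0.4877
−0.08·log₂(0.08) = 0.2915
−0.32·log₂(0.32) = 0.5260
−0.15·log₂(0.15) = 0.4105
Sum ≈ 2.1963 → 2.196 bits.

2.196 bits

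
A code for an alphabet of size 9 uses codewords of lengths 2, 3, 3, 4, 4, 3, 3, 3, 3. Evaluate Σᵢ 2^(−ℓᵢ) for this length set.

1.125

With common denominator 2^4 = 16: Σ 2^(−ℓᵢ) = 4/16 + 2/16 + 2/16 + 1/16 + 1/16 + 2/16 + 2/16 + 2/16 + 2/16 = 18/16 = 1.125.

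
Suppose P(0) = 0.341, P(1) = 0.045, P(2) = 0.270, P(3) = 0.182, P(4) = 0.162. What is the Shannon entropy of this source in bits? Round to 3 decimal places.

2.113 bits

H = −Σ pᵢ log₂ pᵢ.
−0.341·log₂(0.341) = 0.5293
−0.045·log₂(0.045) = 0.2013
−0.270·log₂(0.270) = 0.5100
−0.182·log₂(0.182) = 0.4474
−0.162·log₂(0.162) = 0.4254
Sum ≈ 2.1134 → 2.113 bits.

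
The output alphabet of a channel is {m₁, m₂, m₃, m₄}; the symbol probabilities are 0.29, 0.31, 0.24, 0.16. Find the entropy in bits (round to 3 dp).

H = −Σ pᵢ log₂ pᵢ.
−0.29·log₂(0.29) = 0.5179
−0.31·log₂(0.31) = 0.5238
−0.24·log₂(0.24) = 0.4941
−0.16·log₂(0.16) = 0.4230
Sum ≈ 1.9588 → 1.959 bits.

1.959 bits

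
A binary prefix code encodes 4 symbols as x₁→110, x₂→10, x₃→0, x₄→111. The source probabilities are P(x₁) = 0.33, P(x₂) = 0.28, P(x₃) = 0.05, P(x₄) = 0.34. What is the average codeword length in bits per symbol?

2.62 bits/symbol

L̄ = Σ pᵢ·ℓᵢ = 0.33·3 + 0.28·2 + 0.05·1 + 0.34·3 = 2.62 bits/symbol.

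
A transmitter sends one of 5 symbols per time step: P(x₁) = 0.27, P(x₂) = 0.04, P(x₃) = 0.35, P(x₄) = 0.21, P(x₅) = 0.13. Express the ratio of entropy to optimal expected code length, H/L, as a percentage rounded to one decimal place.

Entropy H = −Σ p log₂ p ≈ 2.0813 bits.
Huffman merges: 1/25+13/100→17/100; 17/100+21/100→19/50; 27/100+7/20→31/50; 19/50+31/50→1. L = 217/100 ≈ 2.1700.
Efficiency = H/L = 2.0813/2.1700 = 95.9%.

95.9%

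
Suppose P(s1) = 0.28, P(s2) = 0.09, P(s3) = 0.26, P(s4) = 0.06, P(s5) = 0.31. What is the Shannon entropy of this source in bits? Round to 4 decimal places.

2.0995 bits

H = −Σ pᵢ log₂ pᵢ.
−0.28·log₂(0.28) = 0.5142
−0.09·log₂(0.09) = 0.3127
−0.26·log₂(0.26) = 0.5053
−0.06·log₂(0.06) = 0.2435
−0.31·log₂(0.31) = 0.5238
Sum ≈ 2.0995 → 2.0995 bits.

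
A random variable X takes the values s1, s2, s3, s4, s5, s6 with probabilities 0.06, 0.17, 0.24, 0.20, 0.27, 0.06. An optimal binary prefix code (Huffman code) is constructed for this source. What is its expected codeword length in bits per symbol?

Repeatedly combine the two least-probable nodes; the expected code length is the sum of the merged weights.
merge 3/50 + 3/50 → 3/25
merge 3/25 + 17/100 → 29/100
merge 1/5 + 6/25 → 11/25
merge 27/100 + 29/100 → 14/25
merge 11/25 + 14/25 → 1
L = 3/25 + 29/100 + 11/25 + 14/25 + 1 = 241/100 = 2.41 bits/symbol.

2.41 bits/symbol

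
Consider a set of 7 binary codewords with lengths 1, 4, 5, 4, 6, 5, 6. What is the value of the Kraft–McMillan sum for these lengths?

With common denominator 2^6 = 64: Σ 2^(−ℓᵢ) = 32/64 + 4/64 + 2/64 + 4/64 + 1/64 + 2/64 + 1/64 = 46/64 = 0.71875.

0.71875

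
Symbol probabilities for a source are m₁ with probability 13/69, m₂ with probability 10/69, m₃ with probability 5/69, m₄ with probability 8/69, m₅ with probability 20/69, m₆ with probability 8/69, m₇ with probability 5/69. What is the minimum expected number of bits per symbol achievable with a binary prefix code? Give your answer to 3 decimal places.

Repeatedly combine the two least-probable nodes; the expected code length is the sum of the merged weights.
merge 5/69 + 5/69 → 10/69
merge 8/69 + 8/69 → 16/69
merge 10/69 + 10/69 → 20/69
merge 13/69 + 16/69 → 29/69
merge 20/69 + 20/69 → 40/69
merge 29/69 + 40/69 → 1
L = 10/69 + 16/69 + 20/69 + 29/69 + 40/69 + 1 = 8/3 ≈ 2.667 bits/symbol.

2.667 bits/symbol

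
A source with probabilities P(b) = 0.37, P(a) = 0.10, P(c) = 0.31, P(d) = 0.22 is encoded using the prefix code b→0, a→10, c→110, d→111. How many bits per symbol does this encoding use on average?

2.16 bits/symbol

L̄ = Σ pᵢ·ℓᵢ = 0.37·1 + 0.10·2 + 0.31·3 + 0.22·3 = 2.16 bits/symbol.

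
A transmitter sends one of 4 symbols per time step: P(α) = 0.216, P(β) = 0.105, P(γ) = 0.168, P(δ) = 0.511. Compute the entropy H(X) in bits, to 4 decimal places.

H = −Σ pᵢ log₂ pᵢ.
−0.216·log₂(0.216) = 0.4776
−0.105·log₂(0.105) = 0.3414
−0.168·log₂(0.168) = 0.4323
−0.511·log₂(0.511) = 0.4950
Sum ≈ 1.7463 → 1.7463 bits.

1.7463 bits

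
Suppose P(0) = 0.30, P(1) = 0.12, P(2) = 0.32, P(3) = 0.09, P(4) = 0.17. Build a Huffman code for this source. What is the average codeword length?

Repeatedly combine the two least-probable nodes; the expected code length is the sum of the merged weights.
merge 9/100 + 3/25 → 21/100
merge 17/100 + 21/100 → 19/50
merge 3/10 + 8/25 → 31/50
merge 19/50 + 31/50 → 1
L = 21/100 + 19/50 + 31/50 + 1 = 221/100 = 2.21 bits/symbol.

2.21 bits/symbol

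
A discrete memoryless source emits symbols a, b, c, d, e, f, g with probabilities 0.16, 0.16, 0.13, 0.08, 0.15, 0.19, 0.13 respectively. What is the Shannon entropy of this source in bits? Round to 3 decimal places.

2.769 bits

H = −Σ pᵢ log₂ pᵢ.
−0.16·log₂(0.16) = 0.4230
−0.16·log₂(0.16) = 0.4230
−0.13·log₂(0.13) = 0.3826
−0.08·log₂(0.08) = 0.2915
−0.15·log₂(0.15) = 0.4105
−0.19·log₂(0.19) = 0.4552
−0.13·log₂(0.13) = 0.3826
Sum ≈ 2.7686 → 2.769 bits.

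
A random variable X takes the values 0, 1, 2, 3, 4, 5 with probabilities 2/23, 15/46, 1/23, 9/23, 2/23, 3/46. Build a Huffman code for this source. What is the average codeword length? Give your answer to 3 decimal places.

Repeatedly combine the two least-probable nodes; the expected code length is the sum of the merged weights.
merge 1/23 + 3/46 → 5/46
merge 2/23 + 2/23 → 4/23
merge 5/46 + 4/23 → 13/46
merge 13/46 + 15/46 → 14/23
merge 9/23 + 14/23 → 1
L = 5/46 + 4/23 + 13/46 + 14/23 + 1 = 50/23 ≈ 2.174 bits/symbol.

2.174 bits/symbol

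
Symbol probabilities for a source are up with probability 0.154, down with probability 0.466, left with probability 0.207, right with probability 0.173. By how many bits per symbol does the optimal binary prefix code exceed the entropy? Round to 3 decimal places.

0.024 bits

Entropy H = −Σ p log₂ p ≈ 1.8372 bits.
Huffman merges: 77/500+173/1000→327/1000; 207/1000+327/1000→267/500; 233/500+267/500→1. L = 1861/1000 ≈ 1.8610.
L − H = 1.8610 − 1.8372 = 0.024 bits.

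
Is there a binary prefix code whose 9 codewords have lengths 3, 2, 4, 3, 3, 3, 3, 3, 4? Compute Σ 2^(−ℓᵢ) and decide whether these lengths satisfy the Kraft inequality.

1.125; no

With common denominator 2^4 = 16: Σ 2^(−ℓᵢ) = 2/16 + 4/16 + 1/16 + 2/16 + 2/16 + 2/16 + 2/16 + 2/16 + 1/16 = 18/16 = 1.125.
Kraft's inequality requires Σ ≤ 1; here Σ = 1.125 > 1, so no such prefix code exists.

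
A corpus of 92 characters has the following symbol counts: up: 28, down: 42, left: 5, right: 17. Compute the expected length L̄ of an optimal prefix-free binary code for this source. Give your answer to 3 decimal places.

1.783 bits/symbol

Probabilities are the counts divided by 92.
Repeatedly combine the two least-probable nodes; the expected code length is the sum of the merged weights.
merge 5/92 + 17/92 → 11/46
merge 11/46 + 7/23 → 25/46
merge 21/46 + 25/46 → 1
L = 11/46 + 25/46 + 1 = 41/23 ≈ 1.783 bits/symbol.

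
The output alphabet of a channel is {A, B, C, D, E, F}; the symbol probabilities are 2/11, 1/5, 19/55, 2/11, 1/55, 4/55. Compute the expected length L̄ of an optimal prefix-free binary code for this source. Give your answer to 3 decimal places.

2.364 bits/symbol

Repeatedly combine the two least-probable nodes; the expected code length is the sum of the merged weights.
merge 1/55 + 4/55 → 1/11
merge 1/11 + 2/11 → 3/11
merge 2/11 + 1/5 → 21/55
merge 3/11 + 19/55 → 34/55
merge 21/55 + 34/55 → 1
L = 1/11 + 3/11 + 21/55 + 34/55 + 1 = 26/11 ≈ 2.364 bits/symbol.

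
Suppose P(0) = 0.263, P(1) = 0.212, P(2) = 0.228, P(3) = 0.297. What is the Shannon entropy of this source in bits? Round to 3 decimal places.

H = −Σ pᵢ log₂ pᵢ.
−0.263·log₂(0.263) = 0.5068
−0.212·log₂(0.212) = 0.4744
−0.228·log₂(0.228) = 0.4863
−0.297·log₂(0.297) = 0.5202
Sum ≈ 1.9877 → 1.988 bits.

1.988 bits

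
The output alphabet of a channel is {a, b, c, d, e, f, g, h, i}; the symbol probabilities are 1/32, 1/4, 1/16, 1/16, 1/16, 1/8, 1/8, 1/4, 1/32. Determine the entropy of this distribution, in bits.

2.8125 bits

Each probability is a power of 1/2, so log₂(1/p) is an integer.
H = Σ p·log₂(1/p) = 1/32·5 + 1/4·2 + 1/16·4 + 1/16·4 + 1/16·4 + 1/8·3 + 1/8·3 + 1/4·2 + 1/32·5 = 2.8125 bits.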